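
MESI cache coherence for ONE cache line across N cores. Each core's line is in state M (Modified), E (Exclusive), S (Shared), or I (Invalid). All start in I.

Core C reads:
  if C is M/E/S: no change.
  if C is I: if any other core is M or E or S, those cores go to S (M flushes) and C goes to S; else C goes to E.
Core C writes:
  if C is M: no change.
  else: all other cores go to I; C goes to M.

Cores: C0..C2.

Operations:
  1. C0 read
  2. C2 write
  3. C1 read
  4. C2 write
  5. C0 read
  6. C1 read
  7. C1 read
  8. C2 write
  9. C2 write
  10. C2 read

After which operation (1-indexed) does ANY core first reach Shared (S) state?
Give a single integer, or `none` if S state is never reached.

Op 1: C0 read [C0 read from I: no other sharers -> C0=E (exclusive)] -> [E,I,I]
Op 2: C2 write [C2 write: invalidate ['C0=E'] -> C2=M] -> [I,I,M]
Op 3: C1 read [C1 read from I: others=['C2=M'] -> C1=S, others downsized to S] -> [I,S,S]
  -> First S state at op 3; remaining ops need not be traced.

Answer: 3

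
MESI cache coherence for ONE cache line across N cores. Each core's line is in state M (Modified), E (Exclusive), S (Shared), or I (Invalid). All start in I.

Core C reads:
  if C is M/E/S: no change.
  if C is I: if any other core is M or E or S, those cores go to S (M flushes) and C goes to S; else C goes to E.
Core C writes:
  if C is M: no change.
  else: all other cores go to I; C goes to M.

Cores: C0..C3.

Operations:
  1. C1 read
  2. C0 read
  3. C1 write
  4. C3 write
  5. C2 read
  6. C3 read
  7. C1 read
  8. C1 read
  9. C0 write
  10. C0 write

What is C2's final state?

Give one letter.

Op 1: C1 read [C1 read from I: no other sharers -> C1=E (exclusive)] -> [I,E,I,I]
Op 2: C0 read [C0 read from I: others=['C1=E'] -> C0=S, others downsized to S] -> [S,S,I,I]
Op 3: C1 write [C1 write: invalidate ['C0=S'] -> C1=M] -> [I,M,I,I]
Op 4: C3 write [C3 write: invalidate ['C1=M'] -> C3=M] -> [I,I,I,M]
Op 5: C2 read [C2 read from I: others=['C3=M'] -> C2=S, others downsized to S] -> [I,I,S,S]
Op 6: C3 read [C3 read: already in S, no change] -> [I,I,S,S]
Op 7: C1 read [C1 read from I: others=['C2=S', 'C3=S'] -> C1=S, others downsized to S] -> [I,S,S,S]
Op 8: C1 read [C1 read: already in S, no change] -> [I,S,S,S]
Op 9: C0 write [C0 write: invalidate ['C1=S', 'C2=S', 'C3=S'] -> C0=M] -> [M,I,I,I]
Op 10: C0 write [C0 write: already M (modified), no change] -> [M,I,I,I]

Answer: I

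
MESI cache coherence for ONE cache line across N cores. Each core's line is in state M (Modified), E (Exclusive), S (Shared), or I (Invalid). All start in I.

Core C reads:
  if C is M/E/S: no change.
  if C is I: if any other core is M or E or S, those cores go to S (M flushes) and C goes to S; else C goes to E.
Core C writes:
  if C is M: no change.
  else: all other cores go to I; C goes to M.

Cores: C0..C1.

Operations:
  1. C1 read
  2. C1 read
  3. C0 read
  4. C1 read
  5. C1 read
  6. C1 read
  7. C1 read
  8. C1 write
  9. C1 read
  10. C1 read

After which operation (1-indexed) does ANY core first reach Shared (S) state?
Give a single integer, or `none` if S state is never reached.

Op 1: C1 read [C1 read from I: no other sharers -> C1=E (exclusive)] -> [I,E]
Op 2: C1 read [C1 read: already in E, no change] -> [I,E]
Op 3: C0 read [C0 read from I: others=['C1=E'] -> C0=S, others downsized to S] -> [S,S]
  -> First S state at op 3; remaining ops need not be traced.

Answer: 3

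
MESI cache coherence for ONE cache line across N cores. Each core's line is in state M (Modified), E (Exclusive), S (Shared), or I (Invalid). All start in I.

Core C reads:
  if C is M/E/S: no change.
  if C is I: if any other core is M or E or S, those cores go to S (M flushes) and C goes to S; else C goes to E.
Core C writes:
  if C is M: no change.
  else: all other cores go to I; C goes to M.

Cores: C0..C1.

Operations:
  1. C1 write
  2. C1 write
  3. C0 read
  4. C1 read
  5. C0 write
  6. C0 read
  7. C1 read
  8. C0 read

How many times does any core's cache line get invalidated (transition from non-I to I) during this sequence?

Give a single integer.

Op 1: C1 write [C1 write: invalidate none -> C1=M] -> [I,M] (invalidations this op: 0; running total: 0)
Op 2: C1 write [C1 write: already M (modified), no change] -> [I,M] (invalidations this op: 0; running total: 0)
Op 3: C0 read [C0 read from I: others=['C1=M'] -> C0=S, others downsized to S] -> [S,S] (invalidations this op: 0; running total: 0)
Op 4: C1 read [C1 read: already in S, no change] -> [S,S] (invalidations this op: 0; running total: 0)
Op 5: C0 write [C0 write: invalidate ['C1=S'] -> C0=M] -> [M,I] (invalidations this op: 1; running total: 1)
Op 6: C0 read [C0 read: already in M, no change] -> [M,I] (invalidations this op: 0; running total: 1)
Op 7: C1 read [C1 read from I: others=['C0=M'] -> C1=S, others downsized to S] -> [S,S] (invalidations this op: 0; running total: 1)
Op 8: C0 read [C0 read: already in S, no change] -> [S,S] (invalidations this op: 0; running total: 1)

Answer: 1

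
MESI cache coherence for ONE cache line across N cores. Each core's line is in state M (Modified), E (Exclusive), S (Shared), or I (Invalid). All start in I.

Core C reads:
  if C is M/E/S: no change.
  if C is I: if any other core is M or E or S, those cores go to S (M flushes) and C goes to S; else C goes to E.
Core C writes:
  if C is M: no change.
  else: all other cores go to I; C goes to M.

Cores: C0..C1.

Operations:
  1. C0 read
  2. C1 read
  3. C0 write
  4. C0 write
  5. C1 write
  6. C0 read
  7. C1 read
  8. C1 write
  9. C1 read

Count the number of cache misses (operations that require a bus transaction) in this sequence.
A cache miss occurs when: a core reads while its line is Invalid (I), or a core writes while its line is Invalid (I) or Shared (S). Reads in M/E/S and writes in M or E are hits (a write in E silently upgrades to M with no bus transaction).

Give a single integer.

Op 1: C0 read [C0 read from I: no other sharers -> C0=E (exclusive)] -> [E,I] [MISS #1: read from I]
Op 2: C1 read [C1 read from I: others=['C0=E'] -> C1=S, others downsized to S] -> [S,S] [MISS #2: read from I]
Op 3: C0 write [C0 write: invalidate ['C1=S'] -> C0=M] -> [M,I] [MISS #3: write from S]
Op 4: C0 write [C0 write: already M (modified), no change] -> [M,I] [hit: write from M]
Op 5: C1 write [C1 write: invalidate ['C0=M'] -> C1=M] -> [I,M] [MISS #4: write from I]
Op 6: C0 read [C0 read from I: others=['C1=M'] -> C0=S, others downsized to S] -> [S,S] [MISS #5: read from I]
Op 7: C1 read [C1 read: already in S, no change] -> [S,S] [hit: read from S]
Op 8: C1 write [C1 write: invalidate ['C0=S'] -> C1=M] -> [I,M] [MISS #6: write from S]
Op 9: C1 read [C1 read: already in M, no change] -> [I,M] [hit: read from M]

Answer: 6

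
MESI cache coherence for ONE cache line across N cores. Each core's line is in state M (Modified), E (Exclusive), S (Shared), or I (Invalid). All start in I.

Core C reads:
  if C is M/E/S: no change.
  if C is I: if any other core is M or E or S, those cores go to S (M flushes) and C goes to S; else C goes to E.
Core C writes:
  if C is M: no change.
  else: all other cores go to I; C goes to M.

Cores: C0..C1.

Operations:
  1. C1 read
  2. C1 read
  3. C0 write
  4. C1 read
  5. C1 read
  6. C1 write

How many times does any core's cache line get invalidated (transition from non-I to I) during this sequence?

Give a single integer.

Answer: 2

Derivation:
Op 1: C1 read [C1 read from I: no other sharers -> C1=E (exclusive)] -> [I,E] (invalidations this op: 0; running total: 0)
Op 2: C1 read [C1 read: already in E, no change] -> [I,E] (invalidations this op: 0; running total: 0)
Op 3: C0 write [C0 write: invalidate ['C1=E'] -> C0=M] -> [M,I] (invalidations this op: 1; running total: 1)
Op 4: C1 read [C1 read from I: others=['C0=M'] -> C1=S, others downsized to S] -> [S,S] (invalidations this op: 0; running total: 1)
Op 5: C1 read [C1 read: already in S, no change] -> [S,S] (invalidations this op: 0; running total: 1)
Op 6: C1 write [C1 write: invalidate ['C0=S'] -> C1=M] -> [I,M] (invalidations this op: 1; running total: 2)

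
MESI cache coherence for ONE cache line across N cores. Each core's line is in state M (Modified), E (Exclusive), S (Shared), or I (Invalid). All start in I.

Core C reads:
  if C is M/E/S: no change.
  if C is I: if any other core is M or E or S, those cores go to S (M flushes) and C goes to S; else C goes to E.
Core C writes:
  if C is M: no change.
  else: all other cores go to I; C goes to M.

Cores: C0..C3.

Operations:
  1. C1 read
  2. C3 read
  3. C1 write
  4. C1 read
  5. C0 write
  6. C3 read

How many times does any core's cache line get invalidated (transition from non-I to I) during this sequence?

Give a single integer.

Answer: 2

Derivation:
Op 1: C1 read [C1 read from I: no other sharers -> C1=E (exclusive)] -> [I,E,I,I] (invalidations this op: 0; running total: 0)
Op 2: C3 read [C3 read from I: others=['C1=E'] -> C3=S, others downsized to S] -> [I,S,I,S] (invalidations this op: 0; running total: 0)
Op 3: C1 write [C1 write: invalidate ['C3=S'] -> C1=M] -> [I,M,I,I] (invalidations this op: 1; running total: 1)
Op 4: C1 read [C1 read: already in M, no change] -> [I,M,I,I] (invalidations this op: 0; running total: 1)
Op 5: C0 write [C0 write: invalidate ['C1=M'] -> C0=M] -> [M,I,I,I] (invalidations this op: 1; running total: 2)
Op 6: C3 read [C3 read from I: others=['C0=M'] -> C3=S, others downsized to S] -> [S,I,I,S] (invalidations this op: 0; running total: 2)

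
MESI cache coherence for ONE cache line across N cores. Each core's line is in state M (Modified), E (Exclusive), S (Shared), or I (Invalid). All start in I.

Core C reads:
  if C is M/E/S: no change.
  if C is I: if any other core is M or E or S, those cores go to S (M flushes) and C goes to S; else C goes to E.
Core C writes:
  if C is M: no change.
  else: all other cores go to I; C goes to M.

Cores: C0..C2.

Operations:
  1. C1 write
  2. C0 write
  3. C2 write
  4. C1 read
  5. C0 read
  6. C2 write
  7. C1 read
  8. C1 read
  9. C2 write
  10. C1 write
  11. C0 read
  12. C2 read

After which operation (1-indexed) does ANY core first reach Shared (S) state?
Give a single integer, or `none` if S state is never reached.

Op 1: C1 write [C1 write: invalidate none -> C1=M] -> [I,M,I]
Op 2: C0 write [C0 write: invalidate ['C1=M'] -> C0=M] -> [M,I,I]
Op 3: C2 write [C2 write: invalidate ['C0=M'] -> C2=M] -> [I,I,M]
Op 4: C1 read [C1 read from I: others=['C2=M'] -> C1=S, others downsized to S] -> [I,S,S]
  -> First S state at op 4; remaining ops need not be traced.

Answer: 4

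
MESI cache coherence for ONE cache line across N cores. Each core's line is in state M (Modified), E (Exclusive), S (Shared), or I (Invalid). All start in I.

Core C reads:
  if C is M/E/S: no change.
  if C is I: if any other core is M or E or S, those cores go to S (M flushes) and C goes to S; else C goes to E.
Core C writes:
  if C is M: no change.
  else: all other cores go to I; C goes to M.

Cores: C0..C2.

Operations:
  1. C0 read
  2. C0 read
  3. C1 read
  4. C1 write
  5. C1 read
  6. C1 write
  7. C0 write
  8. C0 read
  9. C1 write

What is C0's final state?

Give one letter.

Op 1: C0 read [C0 read from I: no other sharers -> C0=E (exclusive)] -> [E,I,I]
Op 2: C0 read [C0 read: already in E, no change] -> [E,I,I]
Op 3: C1 read [C1 read from I: others=['C0=E'] -> C1=S, others downsized to S] -> [S,S,I]
Op 4: C1 write [C1 write: invalidate ['C0=S'] -> C1=M] -> [I,M,I]
Op 5: C1 read [C1 read: already in M, no change] -> [I,M,I]
Op 6: C1 write [C1 write: already M (modified), no change] -> [I,M,I]
Op 7: C0 write [C0 write: invalidate ['C1=M'] -> C0=M] -> [M,I,I]
Op 8: C0 read [C0 read: already in M, no change] -> [M,I,I]
Op 9: C1 write [C1 write: invalidate ['C0=M'] -> C1=M] -> [I,M,I]

Answer: I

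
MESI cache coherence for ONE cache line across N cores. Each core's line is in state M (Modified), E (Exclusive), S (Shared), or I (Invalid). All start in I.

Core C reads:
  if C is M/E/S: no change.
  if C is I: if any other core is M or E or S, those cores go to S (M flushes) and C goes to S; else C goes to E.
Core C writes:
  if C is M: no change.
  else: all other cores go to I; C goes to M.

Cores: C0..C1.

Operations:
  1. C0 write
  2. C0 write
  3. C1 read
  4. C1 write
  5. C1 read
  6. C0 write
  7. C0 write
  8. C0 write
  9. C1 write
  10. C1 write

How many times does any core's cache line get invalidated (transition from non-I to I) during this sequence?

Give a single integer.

Answer: 3

Derivation:
Op 1: C0 write [C0 write: invalidate none -> C0=M] -> [M,I] (invalidations this op: 0; running total: 0)
Op 2: C0 write [C0 write: already M (modified), no change] -> [M,I] (invalidations this op: 0; running total: 0)
Op 3: C1 read [C1 read from I: others=['C0=M'] -> C1=S, others downsized to S] -> [S,S] (invalidations this op: 0; running total: 0)
Op 4: C1 write [C1 write: invalidate ['C0=S'] -> C1=M] -> [I,M] (invalidations this op: 1; running total: 1)
Op 5: C1 read [C1 read: already in M, no change] -> [I,M] (invalidations this op: 0; running total: 1)
Op 6: C0 write [C0 write: invalidate ['C1=M'] -> C0=M] -> [M,I] (invalidations this op: 1; running total: 2)
Op 7: C0 write [C0 write: already M (modified), no change] -> [M,I] (invalidations this op: 0; running total: 2)
Op 8: C0 write [C0 write: already M (modified), no change] -> [M,I] (invalidations this op: 0; running total: 2)
Op 9: C1 write [C1 write: invalidate ['C0=M'] -> C1=M] -> [I,M] (invalidations this op: 1; running total: 3)
Op 10: C1 write [C1 write: already M (modified), no change] -> [I,M] (invalidations this op: 0; running total: 3)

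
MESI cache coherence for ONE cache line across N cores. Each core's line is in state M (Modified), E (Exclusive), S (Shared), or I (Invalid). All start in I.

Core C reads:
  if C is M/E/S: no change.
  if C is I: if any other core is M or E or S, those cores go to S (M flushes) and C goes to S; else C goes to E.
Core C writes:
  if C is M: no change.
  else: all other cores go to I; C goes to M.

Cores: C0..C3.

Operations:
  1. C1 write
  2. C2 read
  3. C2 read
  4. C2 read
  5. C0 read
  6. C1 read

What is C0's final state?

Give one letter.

Answer: S

Derivation:
Op 1: C1 write [C1 write: invalidate none -> C1=M] -> [I,M,I,I]
Op 2: C2 read [C2 read from I: others=['C1=M'] -> C2=S, others downsized to S] -> [I,S,S,I]
Op 3: C2 read [C2 read: already in S, no change] -> [I,S,S,I]
Op 4: C2 read [C2 read: already in S, no change] -> [I,S,S,I]
Op 5: C0 read [C0 read from I: others=['C1=S', 'C2=S'] -> C0=S, others downsized to S] -> [S,S,S,I]
Op 6: C1 read [C1 read: already in S, no change] -> [S,S,S,I]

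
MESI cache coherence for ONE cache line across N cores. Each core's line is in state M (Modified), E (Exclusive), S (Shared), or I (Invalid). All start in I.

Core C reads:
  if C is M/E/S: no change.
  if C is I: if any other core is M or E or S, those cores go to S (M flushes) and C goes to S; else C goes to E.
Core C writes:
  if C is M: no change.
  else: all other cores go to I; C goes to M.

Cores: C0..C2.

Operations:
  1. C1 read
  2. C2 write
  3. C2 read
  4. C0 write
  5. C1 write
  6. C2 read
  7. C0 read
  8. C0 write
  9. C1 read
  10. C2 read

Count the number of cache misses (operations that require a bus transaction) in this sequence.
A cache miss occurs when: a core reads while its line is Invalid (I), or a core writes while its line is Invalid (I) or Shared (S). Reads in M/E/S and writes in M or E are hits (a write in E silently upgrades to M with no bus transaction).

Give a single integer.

Op 1: C1 read [C1 read from I: no other sharers -> C1=E (exclusive)] -> [I,E,I] [MISS #1: read from I]
Op 2: C2 write [C2 write: invalidate ['C1=E'] -> C2=M] -> [I,I,M] [MISS #2: write from I]
Op 3: C2 read [C2 read: already in M, no change] -> [I,I,M] [hit: read from M]
Op 4: C0 write [C0 write: invalidate ['C2=M'] -> C0=M] -> [M,I,I] [MISS #3: write from I]
Op 5: C1 write [C1 write: invalidate ['C0=M'] -> C1=M] -> [I,M,I] [MISS #4: write from I]
Op 6: C2 read [C2 read from I: others=['C1=M'] -> C2=S, others downsized to S] -> [I,S,S] [MISS #5: read from I]
Op 7: C0 read [C0 read from I: others=['C1=S', 'C2=S'] -> C0=S, others downsized to S] -> [S,S,S] [MISS #6: read from I]
Op 8: C0 write [C0 write: invalidate ['C1=S', 'C2=S'] -> C0=M] -> [M,I,I] [MISS #7: write from S]
Op 9: C1 read [C1 read from I: others=['C0=M'] -> C1=S, others downsized to S] -> [S,S,I] [MISS #8: read from I]
Op 10: C2 read [C2 read from I: others=['C0=S', 'C1=S'] -> C2=S, others downsized to S] -> [S,S,S] [MISS #9: read from I]

Answer: 9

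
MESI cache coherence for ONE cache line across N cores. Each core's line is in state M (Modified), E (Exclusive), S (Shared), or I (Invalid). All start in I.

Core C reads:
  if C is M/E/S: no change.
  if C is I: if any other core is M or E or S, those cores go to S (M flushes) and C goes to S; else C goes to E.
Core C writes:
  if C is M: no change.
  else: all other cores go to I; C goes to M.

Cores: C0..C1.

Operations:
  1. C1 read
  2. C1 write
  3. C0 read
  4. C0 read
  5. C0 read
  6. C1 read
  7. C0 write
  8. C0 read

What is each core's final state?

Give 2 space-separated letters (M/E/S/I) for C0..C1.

Answer: M I

Derivation:
Op 1: C1 read [C1 read from I: no other sharers -> C1=E (exclusive)] -> [I,E]
Op 2: C1 write [C1 write: invalidate none -> C1=M] -> [I,M]
Op 3: C0 read [C0 read from I: others=['C1=M'] -> C0=S, others downsized to S] -> [S,S]
Op 4: C0 read [C0 read: already in S, no change] -> [S,S]
Op 5: C0 read [C0 read: already in S, no change] -> [S,S]
Op 6: C1 read [C1 read: already in S, no change] -> [S,S]
Op 7: C0 write [C0 write: invalidate ['C1=S'] -> C0=M] -> [M,I]
Op 8: C0 read [C0 read: already in M, no change] -> [M,I]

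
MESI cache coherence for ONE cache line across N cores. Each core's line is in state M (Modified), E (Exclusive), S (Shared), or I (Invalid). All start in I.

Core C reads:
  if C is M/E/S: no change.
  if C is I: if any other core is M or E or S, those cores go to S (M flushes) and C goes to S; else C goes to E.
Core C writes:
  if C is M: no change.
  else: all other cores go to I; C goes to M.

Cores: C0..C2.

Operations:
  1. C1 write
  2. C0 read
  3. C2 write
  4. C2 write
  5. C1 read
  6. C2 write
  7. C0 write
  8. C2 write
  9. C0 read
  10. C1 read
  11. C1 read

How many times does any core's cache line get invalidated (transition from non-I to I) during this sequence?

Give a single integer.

Op 1: C1 write [C1 write: invalidate none -> C1=M] -> [I,M,I] (invalidations this op: 0; running total: 0)
Op 2: C0 read [C0 read from I: others=['C1=M'] -> C0=S, others downsized to S] -> [S,S,I] (invalidations this op: 0; running total: 0)
Op 3: C2 write [C2 write: invalidate ['C0=S', 'C1=S'] -> C2=M] -> [I,I,M] (invalidations this op: 2; running total: 2)
Op 4: C2 write [C2 write: already M (modified), no change] -> [I,I,M] (invalidations this op: 0; running total: 2)
Op 5: C1 read [C1 read from I: others=['C2=M'] -> C1=S, others downsized to S] -> [I,S,S] (invalidations this op: 0; running total: 2)
Op 6: C2 write [C2 write: invalidate ['C1=S'] -> C2=M] -> [I,I,M] (invalidations this op: 1; running total: 3)
Op 7: C0 write [C0 write: invalidate ['C2=M'] -> C0=M] -> [M,I,I] (invalidations this op: 1; running total: 4)
Op 8: C2 write [C2 write: invalidate ['C0=M'] -> C2=M] -> [I,I,M] (invalidations this op: 1; running total: 5)
Op 9: C0 read [C0 read from I: others=['C2=M'] -> C0=S, others downsized to S] -> [S,I,S] (invalidations this op: 0; running total: 5)
Op 10: C1 read [C1 read from I: others=['C0=S', 'C2=S'] -> C1=S, others downsized to S] -> [S,S,S] (invalidations this op: 0; running total: 5)
Op 11: C1 read [C1 read: already in S, no change] -> [S,S,S] (invalidations this op: 0; running total: 5)

Answer: 5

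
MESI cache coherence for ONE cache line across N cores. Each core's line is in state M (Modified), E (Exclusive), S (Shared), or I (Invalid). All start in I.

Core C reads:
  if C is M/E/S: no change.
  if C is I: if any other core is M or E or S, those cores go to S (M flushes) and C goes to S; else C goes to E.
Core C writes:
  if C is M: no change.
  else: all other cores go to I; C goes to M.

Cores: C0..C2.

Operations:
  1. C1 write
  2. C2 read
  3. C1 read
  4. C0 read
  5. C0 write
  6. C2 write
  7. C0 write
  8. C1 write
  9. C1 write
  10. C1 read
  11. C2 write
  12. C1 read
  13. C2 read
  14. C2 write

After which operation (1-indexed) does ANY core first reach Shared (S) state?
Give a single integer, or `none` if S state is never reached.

Answer: 2

Derivation:
Op 1: C1 write [C1 write: invalidate none -> C1=M] -> [I,M,I]
Op 2: C2 read [C2 read from I: others=['C1=M'] -> C2=S, others downsized to S] -> [I,S,S]
  -> First S state at op 2; remaining ops need not be traced.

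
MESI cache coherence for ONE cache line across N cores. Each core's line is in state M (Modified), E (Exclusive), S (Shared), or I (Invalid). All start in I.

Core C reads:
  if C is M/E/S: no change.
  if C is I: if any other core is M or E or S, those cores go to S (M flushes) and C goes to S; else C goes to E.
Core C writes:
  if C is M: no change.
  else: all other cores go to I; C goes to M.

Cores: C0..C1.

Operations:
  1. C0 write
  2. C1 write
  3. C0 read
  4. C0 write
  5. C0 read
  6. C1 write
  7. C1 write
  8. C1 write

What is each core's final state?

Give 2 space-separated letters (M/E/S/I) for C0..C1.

Answer: I M

Derivation:
Op 1: C0 write [C0 write: invalidate none -> C0=M] -> [M,I]
Op 2: C1 write [C1 write: invalidate ['C0=M'] -> C1=M] -> [I,M]
Op 3: C0 read [C0 read from I: others=['C1=M'] -> C0=S, others downsized to S] -> [S,S]
Op 4: C0 write [C0 write: invalidate ['C1=S'] -> C0=M] -> [M,I]
Op 5: C0 read [C0 read: already in M, no change] -> [M,I]
Op 6: C1 write [C1 write: invalidate ['C0=M'] -> C1=M] -> [I,M]
Op 7: C1 write [C1 write: already M (modified), no change] -> [I,M]
Op 8: C1 write [C1 write: already M (modified), no change] -> [I,M]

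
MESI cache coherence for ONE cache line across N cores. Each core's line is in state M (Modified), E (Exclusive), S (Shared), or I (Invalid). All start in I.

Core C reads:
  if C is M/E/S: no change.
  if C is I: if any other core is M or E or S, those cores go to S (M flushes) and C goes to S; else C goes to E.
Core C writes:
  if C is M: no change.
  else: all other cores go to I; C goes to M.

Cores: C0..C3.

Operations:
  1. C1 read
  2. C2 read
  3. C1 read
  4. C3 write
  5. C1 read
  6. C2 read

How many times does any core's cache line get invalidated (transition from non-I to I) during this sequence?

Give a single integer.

Answer: 2

Derivation:
Op 1: C1 read [C1 read from I: no other sharers -> C1=E (exclusive)] -> [I,E,I,I] (invalidations this op: 0; running total: 0)
Op 2: C2 read [C2 read from I: others=['C1=E'] -> C2=S, others downsized to S] -> [I,S,S,I] (invalidations this op: 0; running total: 0)
Op 3: C1 read [C1 read: already in S, no change] -> [I,S,S,I] (invalidations this op: 0; running total: 0)
Op 4: C3 write [C3 write: invalidate ['C1=S', 'C2=S'] -> C3=M] -> [I,I,I,M] (invalidations this op: 2; running total: 2)
Op 5: C1 read [C1 read from I: others=['C3=M'] -> C1=S, others downsized to S] -> [I,S,I,S] (invalidations this op: 0; running total: 2)
Op 6: C2 read [C2 read from I: others=['C1=S', 'C3=S'] -> C2=S, others downsized to S] -> [I,S,S,S] (invalidations this op: 0; running total: 2)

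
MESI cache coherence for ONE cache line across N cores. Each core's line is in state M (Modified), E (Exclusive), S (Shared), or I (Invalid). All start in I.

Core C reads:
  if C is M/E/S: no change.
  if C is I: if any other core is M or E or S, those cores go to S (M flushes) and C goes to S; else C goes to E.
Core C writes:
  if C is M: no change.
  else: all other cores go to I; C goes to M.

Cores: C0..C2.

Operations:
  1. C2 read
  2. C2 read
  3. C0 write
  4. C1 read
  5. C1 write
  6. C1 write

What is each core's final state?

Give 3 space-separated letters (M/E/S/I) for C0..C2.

Op 1: C2 read [C2 read from I: no other sharers -> C2=E (exclusive)] -> [I,I,E]
Op 2: C2 read [C2 read: already in E, no change] -> [I,I,E]
Op 3: C0 write [C0 write: invalidate ['C2=E'] -> C0=M] -> [M,I,I]
Op 4: C1 read [C1 read from I: others=['C0=M'] -> C1=S, others downsized to S] -> [S,S,I]
Op 5: C1 write [C1 write: invalidate ['C0=S'] -> C1=M] -> [I,M,I]
Op 6: C1 write [C1 write: already M (modified), no change] -> [I,M,I]

Answer: I M I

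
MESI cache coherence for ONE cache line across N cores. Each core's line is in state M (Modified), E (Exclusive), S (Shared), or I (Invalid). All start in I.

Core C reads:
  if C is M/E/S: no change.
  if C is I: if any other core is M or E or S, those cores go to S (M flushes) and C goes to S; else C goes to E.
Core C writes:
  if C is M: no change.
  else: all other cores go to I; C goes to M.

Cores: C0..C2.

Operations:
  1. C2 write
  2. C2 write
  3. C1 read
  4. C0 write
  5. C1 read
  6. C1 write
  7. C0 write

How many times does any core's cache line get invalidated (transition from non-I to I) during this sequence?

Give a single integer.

Op 1: C2 write [C2 write: invalidate none -> C2=M] -> [I,I,M] (invalidations this op: 0; running total: 0)
Op 2: C2 write [C2 write: already M (modified), no change] -> [I,I,M] (invalidations this op: 0; running total: 0)
Op 3: C1 read [C1 read from I: others=['C2=M'] -> C1=S, others downsized to S] -> [I,S,S] (invalidations this op: 0; running total: 0)
Op 4: C0 write [C0 write: invalidate ['C1=S', 'C2=S'] -> C0=M] -> [M,I,I] (invalidations this op: 2; running total: 2)
Op 5: C1 read [C1 read from I: others=['C0=M'] -> C1=S, others downsized to S] -> [S,S,I] (invalidations this op: 0; running total: 2)
Op 6: C1 write [C1 write: invalidate ['C0=S'] -> C1=M] -> [I,M,I] (invalidations this op: 1; running total: 3)
Op 7: C0 write [C0 write: invalidate ['C1=M'] -> C0=M] -> [M,I,I] (invalidations this op: 1; running total: 4)

Answer: 4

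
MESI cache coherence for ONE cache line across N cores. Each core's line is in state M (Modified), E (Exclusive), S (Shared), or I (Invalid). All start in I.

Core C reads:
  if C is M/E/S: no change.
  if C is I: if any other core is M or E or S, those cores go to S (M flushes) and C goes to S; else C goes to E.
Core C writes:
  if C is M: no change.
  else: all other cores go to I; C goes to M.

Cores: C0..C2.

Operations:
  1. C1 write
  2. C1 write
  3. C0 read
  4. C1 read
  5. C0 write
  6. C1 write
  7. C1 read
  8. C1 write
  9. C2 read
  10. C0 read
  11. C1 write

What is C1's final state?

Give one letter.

Answer: M

Derivation:
Op 1: C1 write [C1 write: invalidate none -> C1=M] -> [I,M,I]
Op 2: C1 write [C1 write: already M (modified), no change] -> [I,M,I]
Op 3: C0 read [C0 read from I: others=['C1=M'] -> C0=S, others downsized to S] -> [S,S,I]
Op 4: C1 read [C1 read: already in S, no change] -> [S,S,I]
Op 5: C0 write [C0 write: invalidate ['C1=S'] -> C0=M] -> [M,I,I]
Op 6: C1 write [C1 write: invalidate ['C0=M'] -> C1=M] -> [I,M,I]
Op 7: C1 read [C1 read: already in M, no change] -> [I,M,I]
Op 8: C1 write [C1 write: already M (modified), no change] -> [I,M,I]
Op 9: C2 read [C2 read from I: others=['C1=M'] -> C2=S, others downsized to S] -> [I,S,S]
Op 10: C0 read [C0 read from I: others=['C1=S', 'C2=S'] -> C0=S, others downsized to S] -> [S,S,S]
Op 11: C1 write [C1 write: invalidate ['C0=S', 'C2=S'] -> C1=M] -> [I,M,I]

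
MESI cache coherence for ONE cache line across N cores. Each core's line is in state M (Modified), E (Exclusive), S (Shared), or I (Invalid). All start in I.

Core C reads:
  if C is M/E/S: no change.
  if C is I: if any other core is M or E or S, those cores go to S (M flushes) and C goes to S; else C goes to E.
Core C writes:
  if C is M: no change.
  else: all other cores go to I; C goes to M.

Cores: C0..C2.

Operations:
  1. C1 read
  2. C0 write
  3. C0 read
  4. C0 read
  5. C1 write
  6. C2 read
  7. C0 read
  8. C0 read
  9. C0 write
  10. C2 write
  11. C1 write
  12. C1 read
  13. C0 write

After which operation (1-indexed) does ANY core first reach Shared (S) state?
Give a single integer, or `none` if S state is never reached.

Answer: 6

Derivation:
Op 1: C1 read [C1 read from I: no other sharers -> C1=E (exclusive)] -> [I,E,I]
Op 2: C0 write [C0 write: invalidate ['C1=E'] -> C0=M] -> [M,I,I]
Op 3: C0 read [C0 read: already in M, no change] -> [M,I,I]
Op 4: C0 read [C0 read: already in M, no change] -> [M,I,I]
Op 5: C1 write [C1 write: invalidate ['C0=M'] -> C1=M] -> [I,M,I]
Op 6: C2 read [C2 read from I: others=['C1=M'] -> C2=S, others downsized to S] -> [I,S,S]
  -> First S state at op 6; remaining ops need not be traced.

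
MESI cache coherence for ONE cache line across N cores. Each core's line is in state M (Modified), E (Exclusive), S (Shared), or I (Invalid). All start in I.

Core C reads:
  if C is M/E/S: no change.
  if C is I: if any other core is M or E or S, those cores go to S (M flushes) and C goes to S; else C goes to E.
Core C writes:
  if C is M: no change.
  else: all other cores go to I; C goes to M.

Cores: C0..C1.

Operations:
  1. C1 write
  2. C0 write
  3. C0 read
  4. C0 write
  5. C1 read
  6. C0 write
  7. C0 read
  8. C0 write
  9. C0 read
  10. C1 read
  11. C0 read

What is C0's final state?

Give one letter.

Answer: S

Derivation:
Op 1: C1 write [C1 write: invalidate none -> C1=M] -> [I,M]
Op 2: C0 write [C0 write: invalidate ['C1=M'] -> C0=M] -> [M,I]
Op 3: C0 read [C0 read: already in M, no change] -> [M,I]
Op 4: C0 write [C0 write: already M (modified), no change] -> [M,I]
Op 5: C1 read [C1 read from I: others=['C0=M'] -> C1=S, others downsized to S] -> [S,S]
Op 6: C0 write [C0 write: invalidate ['C1=S'] -> C0=M] -> [M,I]
Op 7: C0 read [C0 read: already in M, no change] -> [M,I]
Op 8: C0 write [C0 write: already M (modified), no change] -> [M,I]
Op 9: C0 read [C0 read: already in M, no change] -> [M,I]
Op 10: C1 read [C1 read from I: others=['C0=M'] -> C1=S, others downsized to S] -> [S,S]
Op 11: C0 read [C0 read: already in S, no change] -> [S,S]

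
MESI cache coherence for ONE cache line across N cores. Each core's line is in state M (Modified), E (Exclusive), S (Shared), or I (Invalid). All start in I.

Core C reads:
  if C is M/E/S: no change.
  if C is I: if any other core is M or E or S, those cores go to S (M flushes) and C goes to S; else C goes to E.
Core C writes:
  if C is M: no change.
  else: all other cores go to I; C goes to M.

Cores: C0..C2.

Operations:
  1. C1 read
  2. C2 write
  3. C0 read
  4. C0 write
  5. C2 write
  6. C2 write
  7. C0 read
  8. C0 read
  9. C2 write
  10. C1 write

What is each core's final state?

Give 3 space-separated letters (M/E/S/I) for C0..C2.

Answer: I M I

Derivation:
Op 1: C1 read [C1 read from I: no other sharers -> C1=E (exclusive)] -> [I,E,I]
Op 2: C2 write [C2 write: invalidate ['C1=E'] -> C2=M] -> [I,I,M]
Op 3: C0 read [C0 read from I: others=['C2=M'] -> C0=S, others downsized to S] -> [S,I,S]
Op 4: C0 write [C0 write: invalidate ['C2=S'] -> C0=M] -> [M,I,I]
Op 5: C2 write [C2 write: invalidate ['C0=M'] -> C2=M] -> [I,I,M]
Op 6: C2 write [C2 write: already M (modified), no change] -> [I,I,M]
Op 7: C0 read [C0 read from I: others=['C2=M'] -> C0=S, others downsized to S] -> [S,I,S]
Op 8: C0 read [C0 read: already in S, no change] -> [S,I,S]
Op 9: C2 write [C2 write: invalidate ['C0=S'] -> C2=M] -> [I,I,M]
Op 10: C1 write [C1 write: invalidate ['C2=M'] -> C1=M] -> [I,M,I]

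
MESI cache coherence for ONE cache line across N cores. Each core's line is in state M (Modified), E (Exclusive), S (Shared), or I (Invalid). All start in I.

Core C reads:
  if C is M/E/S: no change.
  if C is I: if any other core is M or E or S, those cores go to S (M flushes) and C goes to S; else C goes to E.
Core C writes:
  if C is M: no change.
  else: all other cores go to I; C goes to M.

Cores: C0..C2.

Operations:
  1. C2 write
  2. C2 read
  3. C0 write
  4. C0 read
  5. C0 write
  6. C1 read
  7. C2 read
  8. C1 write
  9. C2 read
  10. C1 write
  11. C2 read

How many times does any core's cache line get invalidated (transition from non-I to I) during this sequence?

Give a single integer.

Op 1: C2 write [C2 write: invalidate none -> C2=M] -> [I,I,M] (invalidations this op: 0; running total: 0)
Op 2: C2 read [C2 read: already in M, no change] -> [I,I,M] (invalidations this op: 0; running total: 0)
Op 3: C0 write [C0 write: invalidate ['C2=M'] -> C0=M] -> [M,I,I] (invalidations this op: 1; running total: 1)
Op 4: C0 read [C0 read: already in M, no change] -> [M,I,I] (invalidations this op: 0; running total: 1)
Op 5: C0 write [C0 write: already M (modified), no change] -> [M,I,I] (invalidations this op: 0; running total: 1)
Op 6: C1 read [C1 read from I: others=['C0=M'] -> C1=S, others downsized to S] -> [S,S,I] (invalidations this op: 0; running total: 1)
Op 7: C2 read [C2 read from I: others=['C0=S', 'C1=S'] -> C2=S, others downsized to S] -> [S,S,S] (invalidations this op: 0; running total: 1)
Op 8: C1 write [C1 write: invalidate ['C0=S', 'C2=S'] -> C1=M] -> [I,M,I] (invalidations this op: 2; running total: 3)
Op 9: C2 read [C2 read from I: others=['C1=M'] -> C2=S, others downsized to S] -> [I,S,S] (invalidations this op: 0; running total: 3)
Op 10: C1 write [C1 write: invalidate ['C2=S'] -> C1=M] -> [I,M,I] (invalidations this op: 1; running total: 4)
Op 11: C2 read [C2 read from I: others=['C1=M'] -> C2=S, others downsized to S] -> [I,S,S] (invalidations this op: 0; running total: 4)

Answer: 4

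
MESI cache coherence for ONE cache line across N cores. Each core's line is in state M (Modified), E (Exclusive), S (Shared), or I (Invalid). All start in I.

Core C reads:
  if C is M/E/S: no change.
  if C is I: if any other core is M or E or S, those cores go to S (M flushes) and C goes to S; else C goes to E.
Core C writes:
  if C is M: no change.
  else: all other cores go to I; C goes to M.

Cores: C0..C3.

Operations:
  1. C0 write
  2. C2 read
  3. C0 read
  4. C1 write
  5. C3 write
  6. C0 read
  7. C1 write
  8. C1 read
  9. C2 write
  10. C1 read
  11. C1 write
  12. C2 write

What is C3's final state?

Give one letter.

Op 1: C0 write [C0 write: invalidate none -> C0=M] -> [M,I,I,I]
Op 2: C2 read [C2 read from I: others=['C0=M'] -> C2=S, others downsized to S] -> [S,I,S,I]
Op 3: C0 read [C0 read: already in S, no change] -> [S,I,S,I]
Op 4: C1 write [C1 write: invalidate ['C0=S', 'C2=S'] -> C1=M] -> [I,M,I,I]
Op 5: C3 write [C3 write: invalidate ['C1=M'] -> C3=M] -> [I,I,I,M]
Op 6: C0 read [C0 read from I: others=['C3=M'] -> C0=S, others downsized to S] -> [S,I,I,S]
Op 7: C1 write [C1 write: invalidate ['C0=S', 'C3=S'] -> C1=M] -> [I,M,I,I]
Op 8: C1 read [C1 read: already in M, no change] -> [I,M,I,I]
Op 9: C2 write [C2 write: invalidate ['C1=M'] -> C2=M] -> [I,I,M,I]
Op 10: C1 read [C1 read from I: others=['C2=M'] -> C1=S, others downsized to S] -> [I,S,S,I]
Op 11: C1 write [C1 write: invalidate ['C2=S'] -> C1=M] -> [I,M,I,I]
Op 12: C2 write [C2 write: invalidate ['C1=M'] -> C2=M] -> [I,I,M,I]

Answer: I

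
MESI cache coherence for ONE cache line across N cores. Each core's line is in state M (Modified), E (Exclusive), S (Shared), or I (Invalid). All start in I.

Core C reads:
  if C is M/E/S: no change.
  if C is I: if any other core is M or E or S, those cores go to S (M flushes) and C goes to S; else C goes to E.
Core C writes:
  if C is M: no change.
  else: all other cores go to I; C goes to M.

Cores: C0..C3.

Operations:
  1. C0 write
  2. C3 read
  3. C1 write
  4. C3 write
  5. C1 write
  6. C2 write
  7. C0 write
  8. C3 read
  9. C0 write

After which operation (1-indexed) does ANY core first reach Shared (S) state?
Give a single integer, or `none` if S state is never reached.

Op 1: C0 write [C0 write: invalidate none -> C0=M] -> [M,I,I,I]
Op 2: C3 read [C3 read from I: others=['C0=M'] -> C3=S, others downsized to S] -> [S,I,I,S]
  -> First S state at op 2; remaining ops need not be traced.

Answer: 2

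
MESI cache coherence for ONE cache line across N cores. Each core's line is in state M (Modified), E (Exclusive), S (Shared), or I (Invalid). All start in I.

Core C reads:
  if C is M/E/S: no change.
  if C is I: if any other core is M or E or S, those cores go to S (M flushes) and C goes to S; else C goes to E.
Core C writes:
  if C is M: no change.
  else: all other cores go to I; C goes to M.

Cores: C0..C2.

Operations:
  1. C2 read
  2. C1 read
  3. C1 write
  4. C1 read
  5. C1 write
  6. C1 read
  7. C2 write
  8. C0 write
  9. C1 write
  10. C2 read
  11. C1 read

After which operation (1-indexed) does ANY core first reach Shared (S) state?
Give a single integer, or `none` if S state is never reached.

Op 1: C2 read [C2 read from I: no other sharers -> C2=E (exclusive)] -> [I,I,E]
Op 2: C1 read [C1 read from I: others=['C2=E'] -> C1=S, others downsized to S] -> [I,S,S]
  -> First S state at op 2; remaining ops need not be traced.

Answer: 2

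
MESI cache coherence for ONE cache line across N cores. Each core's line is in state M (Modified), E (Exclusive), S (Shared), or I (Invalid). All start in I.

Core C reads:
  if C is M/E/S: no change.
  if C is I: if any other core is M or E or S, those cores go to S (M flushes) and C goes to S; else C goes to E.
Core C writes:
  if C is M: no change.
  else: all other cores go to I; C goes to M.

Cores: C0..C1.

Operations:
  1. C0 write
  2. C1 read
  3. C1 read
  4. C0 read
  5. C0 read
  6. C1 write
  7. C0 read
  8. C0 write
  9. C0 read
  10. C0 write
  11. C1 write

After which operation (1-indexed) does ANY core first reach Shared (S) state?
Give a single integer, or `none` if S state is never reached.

Answer: 2

Derivation:
Op 1: C0 write [C0 write: invalidate none -> C0=M] -> [M,I]
Op 2: C1 read [C1 read from I: others=['C0=M'] -> C1=S, others downsized to S] -> [S,S]
  -> First S state at op 2; remaining ops need not be traced.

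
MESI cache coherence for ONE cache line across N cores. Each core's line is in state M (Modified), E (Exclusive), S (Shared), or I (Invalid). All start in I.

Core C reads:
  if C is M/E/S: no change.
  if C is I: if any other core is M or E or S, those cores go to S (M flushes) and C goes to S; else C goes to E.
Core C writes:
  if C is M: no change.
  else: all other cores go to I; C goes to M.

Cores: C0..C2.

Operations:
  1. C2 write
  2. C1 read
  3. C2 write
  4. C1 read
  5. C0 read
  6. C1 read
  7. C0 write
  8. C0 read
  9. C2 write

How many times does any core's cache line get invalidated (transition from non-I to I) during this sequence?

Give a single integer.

Answer: 4

Derivation:
Op 1: C2 write [C2 write: invalidate none -> C2=M] -> [I,I,M] (invalidations this op: 0; running total: 0)
Op 2: C1 read [C1 read from I: others=['C2=M'] -> C1=S, others downsized to S] -> [I,S,S] (invalidations this op: 0; running total: 0)
Op 3: C2 write [C2 write: invalidate ['C1=S'] -> C2=M] -> [I,I,M] (invalidations this op: 1; running total: 1)
Op 4: C1 read [C1 read from I: others=['C2=M'] -> C1=S, others downsized to S] -> [I,S,S] (invalidations this op: 0; running total: 1)
Op 5: C0 read [C0 read from I: others=['C1=S', 'C2=S'] -> C0=S, others downsized to S] -> [S,S,S] (invalidations this op: 0; running total: 1)
Op 6: C1 read [C1 read: already in S, no change] -> [S,S,S] (invalidations this op: 0; running total: 1)
Op 7: C0 write [C0 write: invalidate ['C1=S', 'C2=S'] -> C0=M] -> [M,I,I] (invalidations this op: 2; running total: 3)
Op 8: C0 read [C0 read: already in M, no change] -> [M,I,I] (invalidations this op: 0; running total: 3)
Op 9: C2 write [C2 write: invalidate ['C0=M'] -> C2=M] -> [I,I,M] (invalidations this op: 1; running total: 4)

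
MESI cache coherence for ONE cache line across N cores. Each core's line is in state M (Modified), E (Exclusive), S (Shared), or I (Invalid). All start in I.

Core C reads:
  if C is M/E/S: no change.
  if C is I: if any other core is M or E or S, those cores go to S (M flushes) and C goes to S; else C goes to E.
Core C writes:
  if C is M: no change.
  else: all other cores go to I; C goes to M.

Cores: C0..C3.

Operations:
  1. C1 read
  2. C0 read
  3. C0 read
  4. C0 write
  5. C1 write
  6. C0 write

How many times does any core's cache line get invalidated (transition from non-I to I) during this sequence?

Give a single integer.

Answer: 3

Derivation:
Op 1: C1 read [C1 read from I: no other sharers -> C1=E (exclusive)] -> [I,E,I,I] (invalidations this op: 0; running total: 0)
Op 2: C0 read [C0 read from I: others=['C1=E'] -> C0=S, others downsized to S] -> [S,S,I,I] (invalidations this op: 0; running total: 0)
Op 3: C0 read [C0 read: already in S, no change] -> [S,S,I,I] (invalidations this op: 0; running total: 0)
Op 4: C0 write [C0 write: invalidate ['C1=S'] -> C0=M] -> [M,I,I,I] (invalidations this op: 1; running total: 1)
Op 5: C1 write [C1 write: invalidate ['C0=M'] -> C1=M] -> [I,M,I,I] (invalidations this op: 1; running total: 2)
Op 6: C0 write [C0 write: invalidate ['C1=M'] -> C0=M] -> [M,I,I,I] (invalidations this op: 1; running total: 3)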